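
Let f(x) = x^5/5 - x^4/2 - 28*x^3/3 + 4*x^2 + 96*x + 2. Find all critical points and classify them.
f'(x) = x^4 - 2*x^3 - 28*x^2 + 8*x + 96

Solve f'(x) = 0:
  Factor: x^4 - 2*x^3 - 28*x^2 + 8*x + 96 = (x - 6)*(x - 2)*(x + 2)*(x + 4) = 0.
  ⇒ x = -4, -2, 2, 6

f''(x) = 4*x^3 - 6*x^2 - 56*x + 8
Second-derivative test at each critical point:
  f''(-4) = -120 < 0 → local maximum
  f''(-2) = 64 > 0 → local minimum
  f''(2) = -96 < 0 → local maximum
  f''(6) = 320 > 0 → local minimum

Critical points: x = -4 (local maximum); x = -2 (local minimum); x = 2 (local maximum); x = 6 (local minimum)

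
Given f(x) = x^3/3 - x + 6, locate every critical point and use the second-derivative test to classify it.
f'(x) = x^2 - 1

Solve f'(x) = 0:
  Factor: x^2 - 1 = (x - 1)*(x + 1) = 0.
  ⇒ x = -1, 1

f''(x) = 2*x
Second-derivative test at each critical point:
  f''(-1) = -2 < 0 → local maximum
  f''(1) = 2 > 0 → local minimum

Critical points: x = -1 (local maximum); x = 1 (local minimum)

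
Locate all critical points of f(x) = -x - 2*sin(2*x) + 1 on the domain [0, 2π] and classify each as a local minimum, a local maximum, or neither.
f'(x) = 8*sin(x)^2 - 5

Solve f'(x) = 0 on [0, 2π]:
  f'(x) = 0 ⇔ cos(2*x) = -1/4, i.e. 2*x = ±arccos(-1/4) + 2nπ; keep the solutions lying in [0, 2π].
  ⇒ x = acos(-1/4)/2 ≈ 0.9117, pi - acos(-1/4)/2 ≈ 2.2299, acos(-1/4)/2 + pi ≈ 4.0533, -acos(-1/4)/2 + 2*pi ≈ 5.3714

f''(x) = 8*sin(2*x)
Second-derivative test at each critical point:
  f''(0.9117) = 7.7460 > 0 → local minimum
  f''(2.2299) = -7.7460 < 0 → local maximum
  f''(4.0533) = 7.7460 > 0 → local minimum
  f''(5.3714) = -7.7460 < 0 → local maximum

Critical points: x = acos(-1/4)/2 ≈ 0.9117 (local minimum); x = pi - acos(-1/4)/2 ≈ 2.2299 (local maximum); x = acos(-1/4)/2 + pi ≈ 4.0533 (local minimum); x = -acos(-1/4)/2 + 2*pi ≈ 5.3714 (local maximum)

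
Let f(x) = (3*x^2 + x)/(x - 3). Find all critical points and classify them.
f'(x) = 3*(x^2 - 6*x - 1)/(x^2 - 6*x + 9)

Solve f'(x) = 0:
  f'(x) = 3*(x^2 - 6*x - 1)/(x - 3)^2; the denominator is positive wherever f is defined, so f'(x) = 0 ⇔ 3*x^2 - 18*x - 3 = 0.
  Factor: 3*x^2 - 18*x - 3 = 3*(x^2 - 6*x - 1); x^2 - 6*x - 1 = 0 has no rational roots; quadratic formula: x = (6 ± √40)/2.
  ⇒ x = 3 - sqrt(10) ≈ -0.1623, 3 + sqrt(10) ≈ 6.1623

f''(x) = 60/(x^3 - 9*x^2 + 27*x - 27)
Second-derivative test at each critical point:
  f''(-0.1623) = -1.8974 < 0 → local maximum
  f''(6.1623) = 1.8974 > 0 → local minimum

Critical points: x = 3 - sqrt(10) ≈ -0.1623 (local maximum); x = 3 + sqrt(10) ≈ 6.1623 (local minimum)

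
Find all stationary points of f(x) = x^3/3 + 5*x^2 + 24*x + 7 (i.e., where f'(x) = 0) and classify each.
f'(x) = x^2 + 10*x + 24

Solve f'(x) = 0:
  Factor: x^2 + 10*x + 24 = (x + 4)*(x + 6) = 0.
  ⇒ x = -6, -4

f''(x) = 2*x + 10
Second-derivative test at each critical point:
  f''(-6) = -2 < 0 → local maximum
  f''(-4) = 2 > 0 → local minimum

Critical points: x = -6 (local maximum); x = -4 (local minimum)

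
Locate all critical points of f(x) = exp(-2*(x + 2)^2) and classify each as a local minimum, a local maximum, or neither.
f'(x) = 4*(-x - 2)*exp(-2*(x + 2)^2)

Solve f'(x) = 0:
  f'(x) = (-4*x - 8)·exp(-2*(x + 2)^2) and exp(-2*(x + 2)^2) > 0 for every x, so f'(x) = 0 ⇔ -4*x - 8 = 0.
  Factor: -4*x - 8 = -4*(x + 2) = 0.
  ⇒ x = -2

f''(x) = 4*(4*(x + 2)^2 - 1)*exp(-2*(x + 2)^2)
Second-derivative test at each critical point:
  f''(-2) = -4 < 0 → local maximum

Critical points: x = -2 (local maximum)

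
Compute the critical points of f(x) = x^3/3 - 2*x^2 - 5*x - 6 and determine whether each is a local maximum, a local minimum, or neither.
f'(x) = x^2 - 4*x - 5

Solve f'(x) = 0:
  Factor: x^2 - 4*x - 5 = (x - 5)*(x + 1) = 0.
  ⇒ x = -1, 5

f''(x) = 2*x - 4
Second-derivative test at each critical point:
  f''(-1) = -6 < 0 → local maximum
  f''(5) = 6 > 0 → local minimum

Critical points: x = -1 (local maximum); x = 5 (local minimum)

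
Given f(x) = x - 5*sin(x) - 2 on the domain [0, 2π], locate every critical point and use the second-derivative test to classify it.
f'(x) = 1 - 5*cos(x)

Solve f'(x) = 0 on [0, 2π]:
  f'(x) = 0 ⇔ cos(x) = 1/5, i.e. x = ±arccos(1/5) + 2nπ; keep the solutions lying in [0, 2π].
  ⇒ x = acos(1/5) ≈ 1.3694, -acos(1/5) + 2*pi ≈ 4.9137

f''(x) = 5*sin(x)
Second-derivative test at each critical point:
  f''(1.3694) = 4.8990 > 0 → local minimum
  f''(4.9137) = -4.8990 < 0 → local maximum

Critical points: x = acos(1/5) ≈ 1.3694 (local minimum); x = -acos(1/5) + 2*pi ≈ 4.9137 (local maximum)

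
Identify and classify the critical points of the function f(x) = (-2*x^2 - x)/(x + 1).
f'(x) = (-2*x^2 - 4*x - 1)/(x^2 + 2*x + 1)

Solve f'(x) = 0:
  f'(x) = -(2*x^2 + 4*x + 1)/(x + 1)^2; the denominator is positive wherever f is defined, so f'(x) = 0 ⇔ -2*x^2 - 4*x - 1 = 0.
  2*x^2 + 4*x + 1 = 0 has no rational roots; quadratic formula: x = (-4 ± √8)/4.
  ⇒ x = -1 - sqrt(2)/2 ≈ -1.7071, -1 + sqrt(2)/2 ≈ -0.2929

f''(x) = -2/(x^3 + 3*x^2 + 3*x + 1)
Second-derivative test at each critical point:
  f''(-1.7071) = 5.6569 > 0 → local minimum
  f''(-0.2929) = -5.6569 < 0 → local maximum

Critical points: x = -1 - sqrt(2)/2 ≈ -1.7071 (local minimum); x = -1 + sqrt(2)/2 ≈ -0.2929 (local maximum)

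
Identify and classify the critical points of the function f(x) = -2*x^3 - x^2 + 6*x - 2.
f'(x) = -6*x^2 - 2*x + 6

Solve f'(x) = 0:
  Factor: -6*x^2 - 2*x + 6 = -2*(3*x^2 + x - 3); 3*x^2 + x - 3 = 0 has no rational roots; quadratic formula: x = (-1 ± √37)/6.
  ⇒ x = -sqrt(37)/6 - 1/6 ≈ -1.1805, -1/6 + sqrt(37)/6 ≈ 0.8471

f''(x) = -12*x - 2
Second-derivative test at each critical point:
  f''(-1.1805) = 12.1655 > 0 → local minimum
  f''(0.8471) = -12.1655 < 0 → local maximum

Critical points: x = -sqrt(37)/6 - 1/6 ≈ -1.1805 (local minimum); x = -1/6 + sqrt(37)/6 ≈ 0.8471 (local maximum)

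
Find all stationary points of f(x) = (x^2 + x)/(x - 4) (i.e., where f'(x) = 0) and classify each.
f'(x) = (x^2 - 8*x - 4)/(x^2 - 8*x + 16)

Solve f'(x) = 0:
  f'(x) = (x^2 - 8*x - 4)/(x - 4)^2; the denominator is positive wherever f is defined, so f'(x) = 0 ⇔ x^2 - 8*x - 4 = 0.
  x^2 - 8*x - 4 = 0 has no rational roots; quadratic formula: x = (8 ± √80)/2.
  ⇒ x = 4 - 2*sqrt(5) ≈ -0.4721, 4 + 2*sqrt(5) ≈ 8.4721

f''(x) = 40/(x^3 - 12*x^2 + 48*x - 64)
Second-derivative test at each critical point:
  f''(-0.4721) = -0.4472 < 0 → local maximum
  f''(8.4721) = 0.4472 > 0 → local minimum

Critical points: x = 4 - 2*sqrt(5) ≈ -0.4721 (local maximum); x = 4 + 2*sqrt(5) ≈ 8.4721 (local minimum)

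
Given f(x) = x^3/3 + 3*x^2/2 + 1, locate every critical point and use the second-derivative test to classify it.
f'(x) = x*(x + 3)

Solve f'(x) = 0:
  Factor: x^2 + 3*x = x*(x + 3) = 0.
  ⇒ x = -3, 0

f''(x) = 2*x + 3
Second-derivative test at each critical point:
  f''(-3) = -3 < 0 → local maximum
  f''(0) = 3 > 0 → local minimum

Critical points: x = -3 (local maximum); x = 0 (local minimum)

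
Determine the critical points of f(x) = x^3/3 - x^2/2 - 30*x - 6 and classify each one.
f'(x) = x^2 - x - 30

Solve f'(x) = 0:
  Factor: x^2 - x - 30 = (x - 6)*(x + 5) = 0.
  ⇒ x = -5, 6

f''(x) = 2*x - 1
Second-derivative test at each critical point:
  f''(-5) = -11 < 0 → local maximum
  f''(6) = 11 > 0 → local minimum

Critical points: x = -5 (local maximum); x = 6 (local minimum)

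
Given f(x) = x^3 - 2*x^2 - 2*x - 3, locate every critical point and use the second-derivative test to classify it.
f'(x) = 3*x^2 - 4*x - 2

Solve f'(x) = 0:
  3*x^2 - 4*x - 2 = 0 has no rational roots; quadratic formula: x = (4 ± √40)/6.
  ⇒ x = 2/3 - sqrt(10)/3 ≈ -0.3874, 2/3 + sqrt(10)/3 ≈ 1.7208

f''(x) = 6*x - 4
Second-derivative test at each critical point:
  f''(-0.3874) = -6.3246 < 0 → local maximum
  f''(1.7208) = 6.3246 > 0 → local minimum

Critical points: x = 2/3 - sqrt(10)/3 ≈ -0.3874 (local maximum); x = 2/3 + sqrt(10)/3 ≈ 1.7208 (local minimum)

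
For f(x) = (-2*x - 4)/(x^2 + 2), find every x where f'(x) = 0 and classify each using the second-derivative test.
f'(x) = 2*(-x^2 + 2*x*(x + 2) - 2)/(x^2 + 2)^2

Solve f'(x) = 0:
  f'(x) = 2*(x^2 + 4*x - 2)/(x^2 + 2)^2; the denominator is positive wherever f is defined, so f'(x) = 0 ⇔ 2*x^2 + 8*x - 4 = 0.
  Factor: 2*x^2 + 8*x - 4 = 2*(x^2 + 4*x - 2); x^2 + 4*x - 2 = 0 has no rational roots; quadratic formula: x = (-4 ± √24)/2.
  ⇒ x = -sqrt(6) - 2 ≈ -4.4495, -2 + sqrt(6) ≈ 0.4495

f''(x) = 4*(-4*x^2*(x + 2) + (3*x + 2)*(x^2 + 2))/(x^2 + 2)^3
Second-derivative test at each critical point:
  f''(-4.4495) = -0.0206 < 0 → local maximum
  f''(0.4495) = 2.0206 > 0 → local minimum

Critical points: x = -sqrt(6) - 2 ≈ -4.4495 (local maximum); x = -2 + sqrt(6) ≈ 0.4495 (local minimum)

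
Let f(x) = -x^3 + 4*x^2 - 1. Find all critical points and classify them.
f'(x) = x*(8 - 3*x)

Solve f'(x) = 0:
  Factor: -3*x^2 + 8*x = -x*(3*x - 8) = 0.
  ⇒ x = 0, 8/3

f''(x) = 8 - 6*x
Second-derivative test at each critical point:
  f''(0) = 8 > 0 → local minimum
  f''(8/3) = -8 < 0 → local maximum

Critical points: x = 0 (local minimum); x = 8/3 (local maximum)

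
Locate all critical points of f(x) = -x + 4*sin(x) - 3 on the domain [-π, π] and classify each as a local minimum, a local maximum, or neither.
f'(x) = 4*cos(x) - 1

Solve f'(x) = 0 on [-π, π]:
  f'(x) = 0 ⇔ cos(x) = 1/4, i.e. x = ±arccos(1/4) + 2nπ; keep the solutions lying in [-π, π].
  ⇒ x = -acos(1/4) ≈ -1.3181, acos(1/4) ≈ 1.3181

f''(x) = -4*sin(x)
Second-derivative test at each critical point:
  f''(-1.3181) = 3.8730 > 0 → local minimum
  f''(1.3181) = -3.8730 < 0 → local maximum

Critical points: x = -acos(1/4) ≈ -1.3181 (local minimum); x = acos(1/4) ≈ 1.3181 (local maximum)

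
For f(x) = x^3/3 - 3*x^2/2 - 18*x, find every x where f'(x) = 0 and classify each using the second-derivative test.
f'(x) = x^2 - 3*x - 18

Solve f'(x) = 0:
  Factor: x^2 - 3*x - 18 = (x - 6)*(x + 3) = 0.
  ⇒ x = -3, 6

f''(x) = 2*x - 3
Second-derivative test at each critical point:
  f''(-3) = -9 < 0 → local maximum
  f''(6) = 9 > 0 → local minimum

Critical points: x = -3 (local maximum); x = 6 (local minimum)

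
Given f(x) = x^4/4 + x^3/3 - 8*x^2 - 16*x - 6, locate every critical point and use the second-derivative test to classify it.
f'(x) = x^3 + x^2 - 16*x - 16

Solve f'(x) = 0:
  Factor: x^3 + x^2 - 16*x - 16 = (x - 4)*(x + 1)*(x + 4) = 0.
  ⇒ x = -4, -1, 4

f''(x) = 3*x^2 + 2*x - 16
Second-derivative test at each critical point:
  f''(-4) = 24 > 0 → local minimum
  f''(-1) = -15 < 0 → local maximum
  f''(4) = 40 > 0 → local minimum

Critical points: x = -4 (local minimum); x = -1 (local maximum); x = 4 (local minimum)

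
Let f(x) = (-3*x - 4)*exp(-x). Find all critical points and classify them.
f'(x) = (3*x + 1)*exp(-x)

Solve f'(x) = 0:
  f'(x) = (3*x + 1)·exp(-x) and exp(-x) > 0 for every x, so f'(x) = 0 ⇔ 3*x + 1 = 0.
  3*x + 1 = 0.
  ⇒ x = -1/3

f''(x) = (2 - 3*x)*exp(-x)
Second-derivative test at each critical point:
  f''(-1/3) = 4.1868 > 0 → local minimum

Critical points: x = -1/3 (local minimum)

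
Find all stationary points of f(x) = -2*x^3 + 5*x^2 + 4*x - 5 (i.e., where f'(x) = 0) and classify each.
f'(x) = -6*x^2 + 10*x + 4

Solve f'(x) = 0:
  Factor: -6*x^2 + 10*x + 4 = -2*(x - 2)*(3*x + 1) = 0.
  ⇒ x = -1/3, 2

f''(x) = 10 - 12*x
Second-derivative test at each critical point:
  f''(-1/3) = 14 > 0 → local minimum
  f''(2) = -14 < 0 → local maximum

Critical points: x = -1/3 (local minimum); x = 2 (local maximum)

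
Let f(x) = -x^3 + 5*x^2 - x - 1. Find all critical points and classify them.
f'(x) = -3*x^2 + 10*x - 1

Solve f'(x) = 0:
  3*x^2 - 10*x + 1 = 0 has no rational roots; quadratic formula: x = (10 ± √88)/6.
  ⇒ x = 5/3 - sqrt(22)/3 ≈ 0.1032, sqrt(22)/3 + 5/3 ≈ 3.2301

f''(x) = 10 - 6*x
Second-derivative test at each critical point:
  f''(0.1032) = 9.3808 > 0 → local minimum
  f''(3.2301) = -9.3808 < 0 → local maximum

Critical points: x = 5/3 - sqrt(22)/3 ≈ 0.1032 (local minimum); x = sqrt(22)/3 + 5/3 ≈ 3.2301 (local maximum)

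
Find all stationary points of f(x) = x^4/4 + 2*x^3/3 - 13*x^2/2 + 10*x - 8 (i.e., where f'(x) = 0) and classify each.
f'(x) = x^3 + 2*x^2 - 13*x + 10

Solve f'(x) = 0:
  Factor: x^3 + 2*x^2 - 13*x + 10 = (x - 2)*(x - 1)*(x + 5) = 0.
  ⇒ x = -5, 1, 2

f''(x) = 3*x^2 + 4*x - 13
Second-derivative test at each critical point:
  f''(-5) = 42 > 0 → local minimum
  f''(1) = -6 < 0 → local maximum
  f''(2) = 7 > 0 → local minimum

Critical points: x = -5 (local minimum); x = 1 (local maximum); x = 2 (local minimum)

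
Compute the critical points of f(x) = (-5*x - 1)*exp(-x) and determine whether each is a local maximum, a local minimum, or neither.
f'(x) = (5*x - 4)*exp(-x)

Solve f'(x) = 0:
  f'(x) = (5*x - 4)·exp(-x) and exp(-x) > 0 for every x, so f'(x) = 0 ⇔ 5*x - 4 = 0.
  5*x - 4 = 0.
  ⇒ x = 4/5

f''(x) = (9 - 5*x)*exp(-x)
Second-derivative test at each critical point:
  f''(4/5) = 2.2466 > 0 → local minimum

Critical points: x = 4/5 (local minimum)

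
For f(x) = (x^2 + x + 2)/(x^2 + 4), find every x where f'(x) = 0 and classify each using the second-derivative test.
f'(x) = (-x^2 + 4*x + 4)/(x^4 + 8*x^2 + 16)

Solve f'(x) = 0:
  f'(x) = -(x^2 - 4*x - 4)/(x^2 + 4)^2; the denominator is positive wherever f is defined, so f'(x) = 0 ⇔ -x^2 + 4*x + 4 = 0.
  x^2 - 4*x - 4 = 0 has no rational roots; quadratic formula: x = (4 ± √32)/2.
  ⇒ x = 2 - 2*sqrt(2) ≈ -0.8284, 2 + 2*sqrt(2) ≈ 4.8284

f''(x) = 2*(x^3 - 6*x^2 - 12*x + 8)/(x^6 + 12*x^4 + 48*x^2 + 64)
Second-derivative test at each critical point:
  f''(-0.8284) = 0.2576 > 0 → local minimum
  f''(4.8284) = -0.0076 < 0 → local maximum

Critical points: x = 2 - 2*sqrt(2) ≈ -0.8284 (local minimum); x = 2 + 2*sqrt(2) ≈ 4.8284 (local maximum)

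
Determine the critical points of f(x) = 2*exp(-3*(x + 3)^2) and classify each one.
f'(x) = 12*(-x - 3)*exp(-3*(x + 3)^2)

Solve f'(x) = 0:
  f'(x) = (-12*x - 36)·exp(-3*(x + 3)^2) and exp(-3*(x + 3)^2) > 0 for every x, so f'(x) = 0 ⇔ -12*x - 36 = 0.
  Factor: -12*x - 36 = -12*(x + 3) = 0.
  ⇒ x = -3

f''(x) = 12*(6*(x + 3)^2 - 1)*exp(-3*(x + 3)^2)
Second-derivative test at each critical point:
  f''(-3) = -12 < 0 → local maximum

Critical points: x = -3 (local maximum)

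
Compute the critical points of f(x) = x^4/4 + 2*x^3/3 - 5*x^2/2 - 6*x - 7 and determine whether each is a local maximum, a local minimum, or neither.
f'(x) = x^3 + 2*x^2 - 5*x - 6

Solve f'(x) = 0:
  Factor: x^3 + 2*x^2 - 5*x - 6 = (x - 2)*(x + 1)*(x + 3) = 0.
  ⇒ x = -3, -1, 2

f''(x) = 3*x^2 + 4*x - 5
Second-derivative test at each critical point:
  f''(-3) = 10 > 0 → local minimum
  f''(-1) = -6 < 0 → local maximum
  f''(2) = 15 > 0 → local minimum

Critical points: x = -3 (local minimum); x = -1 (local maximum); x = 2 (local minimum)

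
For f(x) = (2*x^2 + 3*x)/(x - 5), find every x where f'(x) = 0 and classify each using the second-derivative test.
f'(x) = (2*x^2 - 20*x - 15)/(x^2 - 10*x + 25)

Solve f'(x) = 0:
  f'(x) = (2*x^2 - 20*x - 15)/(x - 5)^2; the denominator is positive wherever f is defined, so f'(x) = 0 ⇔ 2*x^2 - 20*x - 15 = 0.
  2*x^2 - 20*x - 15 = 0 has no rational roots; quadratic formula: x = (20 ± √520)/4.
  ⇒ x = 5 - sqrt(130)/2 ≈ -0.7009, 5 + sqrt(130)/2 ≈ 10.7009

f''(x) = 130/(x^3 - 15*x^2 + 75*x - 125)
Second-derivative test at each critical point:
  f''(-0.7009) = -0.7016 < 0 → local maximum
  f''(10.7009) = 0.7016 > 0 → local minimum

Critical points: x = 5 - sqrt(130)/2 ≈ -0.7009 (local maximum); x = 5 + sqrt(130)/2 ≈ 10.7009 (local minimum)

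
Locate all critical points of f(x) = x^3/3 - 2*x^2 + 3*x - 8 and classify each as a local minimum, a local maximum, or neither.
f'(x) = x^2 - 4*x + 3

Solve f'(x) = 0:
  Factor: x^2 - 4*x + 3 = (x - 3)*(x - 1) = 0.
  ⇒ x = 1, 3

f''(x) = 2*x - 4
Second-derivative test at each critical point:
  f''(1) = -2 < 0 → local maximum
  f''(3) = 2 > 0 → local minimum

Critical points: x = 1 (local maximum); x = 3 (local minimum)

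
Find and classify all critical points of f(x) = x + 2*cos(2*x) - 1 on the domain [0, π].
f'(x) = 1 - 4*sin(2*x)

Solve f'(x) = 0 on [0, π]:
  f'(x) = 0 ⇔ sin(2*x) = 1/4, i.e. 2*x = arcsin(1/4) + 2nπ or 2*x = π − arcsin(1/4) + 2nπ; keep the solutions lying in [0, π].
  ⇒ x = asin(1/4)/2 ≈ 0.1263, -asin(1/4)/2 + pi/2 ≈ 1.4445

f''(x) = -8*cos(2*x)
Second-derivative test at each critical point:
  f''(0.1263) = -7.7460 < 0 → local maximum
  f''(1.4445) = 7.7460 > 0 → local minimum

Critical points: x = asin(1/4)/2 ≈ 0.1263 (local maximum); x = -asin(1/4)/2 + pi/2 ≈ 1.4445 (local minimum)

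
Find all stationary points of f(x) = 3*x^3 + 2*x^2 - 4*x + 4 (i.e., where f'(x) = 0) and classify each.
f'(x) = 9*x^2 + 4*x - 4

Solve f'(x) = 0:
  9*x^2 + 4*x - 4 = 0 has no rational roots; quadratic formula: x = (-4 ± √160)/18.
  ⇒ x = -2*sqrt(10)/9 - 2/9 ≈ -0.9250, -2/9 + 2*sqrt(10)/9 ≈ 0.4805

f''(x) = 18*x + 4
Second-derivative test at each critical point:
  f''(-0.9250) = -12.6491 < 0 → local maximum
  f''(0.4805) = 12.6491 > 0 → local minimum

Critical points: x = -2*sqrt(10)/9 - 2/9 ≈ -0.9250 (local maximum); x = -2/9 + 2*sqrt(10)/9 ≈ 0.4805 (local minimum)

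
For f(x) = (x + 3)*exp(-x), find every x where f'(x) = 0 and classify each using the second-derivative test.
f'(x) = (-x - 2)*exp(-x)

Solve f'(x) = 0:
  f'(x) = (-x - 2)·exp(-x) and exp(-x) > 0 for every x, so f'(x) = 0 ⇔ -x - 2 = 0.
  -x - 2 = 0.
  ⇒ x = -2

f''(x) = (x + 1)*exp(-x)
Second-derivative test at each critical point:
  f''(-2) = -7.3891 < 0 → local maximum

Critical points: x = -2 (local maximum)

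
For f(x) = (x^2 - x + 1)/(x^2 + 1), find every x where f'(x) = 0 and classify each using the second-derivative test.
f'(x) = (x^2 - 1)/(x^4 + 2*x^2 + 1)

Solve f'(x) = 0:
  f'(x) = (x - 1)*(x + 1)/(x^2 + 1)^2; the denominator is positive wherever f is defined, so f'(x) = 0 ⇔ x^2 - 1 = 0.
  Factor: x^2 - 1 = (x - 1)*(x + 1) = 0.
  ⇒ x = -1, 1

f''(x) = 2*x*(3 - x^2)/(x^6 + 3*x^4 + 3*x^2 + 1)
Second-derivative test at each critical point:
  f''(-1) = -1/2 < 0 → local maximum
  f''(1) = 1/2 > 0 → local minimum

Critical points: x = -1 (local maximum); x = 1 (local minimum)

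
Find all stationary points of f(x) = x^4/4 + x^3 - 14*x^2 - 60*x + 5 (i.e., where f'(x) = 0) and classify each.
f'(x) = x^3 + 3*x^2 - 28*x - 60

Solve f'(x) = 0:
  Factor: x^3 + 3*x^2 - 28*x - 60 = (x - 5)*(x + 2)*(x + 6) = 0.
  ⇒ x = -6, -2, 5

f''(x) = 3*x^2 + 6*x - 28
Second-derivative test at each critical point:
  f''(-6) = 44 > 0 → local minimum
  f''(-2) = -28 < 0 → local maximum
  f''(5) = 77 > 0 → local minimum

Critical points: x = -6 (local minimum); x = -2 (local maximum); x = 5 (local minimum)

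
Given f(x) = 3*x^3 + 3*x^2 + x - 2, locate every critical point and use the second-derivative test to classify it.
f'(x) = 9*x^2 + 6*x + 1

Solve f'(x) = 0:
  Factor: 9*x^2 + 6*x + 1 = (3*x + 1)^2 = 0.
  ⇒ x = -1/3

f''(x) = 18*x + 6
Second-derivative test at each critical point:
  f''(-1/3) = 0, so the second-derivative test is inconclusive; use the first-derivative test: f'(-7/12) = 0.5625, f'(-1/12) = 0.5625 — f' is positive on both sides (no sign change) → neither a local maximum nor a local minimum

Critical points: x = -1/3 (neither)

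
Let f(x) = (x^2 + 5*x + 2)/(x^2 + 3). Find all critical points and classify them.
f'(x) = (-5*x^2 + 2*x + 15)/(x^4 + 6*x^2 + 9)

Solve f'(x) = 0:
  f'(x) = -(5*x^2 - 2*x - 15)/(x^2 + 3)^2; the denominator is positive wherever f is defined, so f'(x) = 0 ⇔ -5*x^2 + 2*x + 15 = 0.
  5*x^2 - 2*x - 15 = 0 has no rational roots; quadratic formula: x = (2 ± √304)/10.
  ⇒ x = 1/5 - 2*sqrt(19)/5 ≈ -1.5436, 1/5 + 2*sqrt(19)/5 ≈ 1.9436

f''(x) = 2*(5*x^3 - 3*x^2 - 45*x + 3)/(x^6 + 9*x^4 + 27*x^2 + 27)
Second-derivative test at each critical point:
  f''(-1.5436) = 0.6018 > 0 → local minimum
  f''(1.9436) = -0.3796 < 0 → local maximum

Critical points: x = 1/5 - 2*sqrt(19)/5 ≈ -1.5436 (local minimum); x = 1/5 + 2*sqrt(19)/5 ≈ 1.9436 (local maximum)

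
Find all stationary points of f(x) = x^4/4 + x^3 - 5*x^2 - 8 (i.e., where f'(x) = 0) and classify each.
f'(x) = x*(x^2 + 3*x - 10)

Solve f'(x) = 0:
  Factor: x^3 + 3*x^2 - 10*x = x*(x - 2)*(x + 5) = 0.
  ⇒ x = -5, 0, 2

f''(x) = 3*x^2 + 6*x - 10
Second-derivative test at each critical point:
  f''(-5) = 35 > 0 → local minimum
  f''(0) = -10 < 0 → local maximum
  f''(2) = 14 > 0 → local minimum

Critical points: x = -5 (local minimum); x = 0 (local maximum); x = 2 (local minimum)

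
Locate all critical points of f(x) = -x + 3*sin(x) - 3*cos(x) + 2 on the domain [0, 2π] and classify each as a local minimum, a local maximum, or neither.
f'(x) = 3*sqrt(2)*sin(x + pi/4) - 1

Solve f'(x) = 0 on [0, 2π]:
  f'(x) = 0 ⇔ 3*sin(x) + 3*cos(x) = 1. Write the left side as R·cos(x + φ) with R = √(3² + (-3)²) = 3*sqrt(2), cos φ = sqrt(2)/2, sin φ = -sqrt(2)/2; then cos(x + φ) = sqrt(2)/6. Solve for x and keep the solutions lying in [0, 2π].
  ⇒ x = atan((1 + sqrt(17))/(1 - sqrt(17))) + pi ≈ 2.1183, atan((1 - sqrt(17))/(1 + sqrt(17))) + 2*pi ≈ 5.7357

f''(x) = 3*sqrt(2)*cos(x + pi/4)
Second-derivative test at each critical point:
  f''(2.1183) = -4.1231 < 0 → local maximum
  f''(5.7357) = 4.1231 > 0 → local minimum

Critical points: x = atan((1 + sqrt(17))/(1 - sqrt(17))) + pi ≈ 2.1183 (local maximum); x = atan((1 - sqrt(17))/(1 + sqrt(17))) + 2*pi ≈ 5.7357 (local minimum)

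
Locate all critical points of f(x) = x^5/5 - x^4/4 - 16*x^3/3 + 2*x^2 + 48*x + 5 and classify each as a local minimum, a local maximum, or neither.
f'(x) = x^4 - x^3 - 16*x^2 + 4*x + 48

Solve f'(x) = 0:
  Factor: x^4 - x^3 - 16*x^2 + 4*x + 48 = (x - 4)*(x - 2)*(x + 2)*(x + 3) = 0.
  ⇒ x = -3, -2, 2, 4

f''(x) = 4*x^3 - 3*x^2 - 32*x + 4
Second-derivative test at each critical point:
  f''(-3) = -35 < 0 → local maximum
  f''(-2) = 24 > 0 → local minimum
  f''(2) = -40 < 0 → local maximum
  f''(4) = 84 > 0 → local minimum

Critical points: x = -3 (local maximum); x = -2 (local minimum); x = 2 (local maximum); x = 4 (local minimum)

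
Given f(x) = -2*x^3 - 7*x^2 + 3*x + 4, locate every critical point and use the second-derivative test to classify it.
f'(x) = -6*x^2 - 14*x + 3

Solve f'(x) = 0:
  6*x^2 + 14*x - 3 = 0 has no rational roots; quadratic formula: x = (-14 ± √268)/12.
  ⇒ x = -sqrt(67)/6 - 7/6 ≈ -2.5309, -7/6 + sqrt(67)/6 ≈ 0.1976

f''(x) = -12*x - 14
Second-derivative test at each critical point:
  f''(-2.5309) = 16.3707 > 0 → local minimum
  f''(0.1976) = -16.3707 < 0 → local maximum

Critical points: x = -sqrt(67)/6 - 7/6 ≈ -2.5309 (local minimum); x = -7/6 + sqrt(67)/6 ≈ 0.1976 (local maximum)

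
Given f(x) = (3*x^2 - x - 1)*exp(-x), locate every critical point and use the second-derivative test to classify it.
f'(x) = x*(7 - 3*x)*exp(-x)

Solve f'(x) = 0:
  f'(x) = (-3*x^2 + 7*x)·exp(-x) and exp(-x) > 0 for every x, so f'(x) = 0 ⇔ -3*x^2 + 7*x = 0.
  Factor: -3*x^2 + 7*x = -x*(3*x - 7) = 0.
  ⇒ x = 0, 7/3

f''(x) = (3*x^2 - 13*x + 7)*exp(-x)
Second-derivative test at each critical point:
  f''(0) = 7 > 0 → local minimum
  f''(7/3) = -0.6788 < 0 → local maximum

Critical points: x = 0 (local minimum); x = 7/3 (local maximum)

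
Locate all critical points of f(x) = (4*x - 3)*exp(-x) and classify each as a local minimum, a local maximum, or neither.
f'(x) = (7 - 4*x)*exp(-x)

Solve f'(x) = 0:
  f'(x) = (7 - 4*x)·exp(-x) and exp(-x) > 0 for every x, so f'(x) = 0 ⇔ 7 - 4*x = 0.
  7 - 4*x = 0.
  ⇒ x = 7/4

f''(x) = (4*x - 11)*exp(-x)
Second-derivative test at each critical point:
  f''(7/4) = -0.6951 < 0 → local maximum

Critical points: x = 7/4 (local maximum)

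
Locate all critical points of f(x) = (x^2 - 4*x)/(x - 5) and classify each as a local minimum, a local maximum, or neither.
f'(x) = (x^2 - 10*x + 20)/(x^2 - 10*x + 25)

Solve f'(x) = 0:
  f'(x) = (x^2 - 10*x + 20)/(x - 5)^2; the denominator is positive wherever f is defined, so f'(x) = 0 ⇔ x^2 - 10*x + 20 = 0.
  x^2 - 10*x + 20 = 0 has no rational roots; quadratic formula: x = (10 ± √20)/2.
  ⇒ x = 5 - sqrt(5) ≈ 2.7639, sqrt(5) + 5 ≈ 7.2361

f''(x) = 10/(x^3 - 15*x^2 + 75*x - 125)
Second-derivative test at each critical point:
  f''(2.7639) = -0.8944 < 0 → local maximum
  f''(7.2361) = 0.8944 > 0 → local minimum

Critical points: x = 5 - sqrt(5) ≈ 2.7639 (local maximum); x = sqrt(5) + 5 ≈ 7.2361 (local minimum)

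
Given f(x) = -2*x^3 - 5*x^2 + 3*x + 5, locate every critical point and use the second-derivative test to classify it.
f'(x) = -6*x^2 - 10*x + 3

Solve f'(x) = 0:
  6*x^2 + 10*x - 3 = 0 has no rational roots; quadratic formula: x = (-10 ± √172)/12.
  ⇒ x = -sqrt(43)/6 - 5/6 ≈ -1.9262, -5/6 + sqrt(43)/6 ≈ 0.2596

f''(x) = -12*x - 10
Second-derivative test at each critical point:
  f''(-1.9262) = 13.1149 > 0 → local minimum
  f''(0.2596) = -13.1149 < 0 → local maximum

Critical points: x = -sqrt(43)/6 - 5/6 ≈ -1.9262 (local minimum); x = -5/6 + sqrt(43)/6 ≈ 0.2596 (local maximum)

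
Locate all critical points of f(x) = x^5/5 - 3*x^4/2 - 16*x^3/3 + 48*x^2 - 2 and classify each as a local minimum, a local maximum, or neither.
f'(x) = x*(x^3 - 6*x^2 - 16*x + 96)

Solve f'(x) = 0:
  Factor: x^4 - 6*x^3 - 16*x^2 + 96*x = x*(x - 6)*(x - 4)*(x + 4) = 0.
  ⇒ x = -4, 0, 4, 6

f''(x) = 4*x^3 - 18*x^2 - 32*x + 96
Second-derivative test at each critical point:
  f''(-4) = -320 < 0 → local maximum
  f''(0) = 96 > 0 → local minimum
  f''(4) = -64 < 0 → local maximum
  f''(6) = 120 > 0 → local minimum

Critical points: x = -4 (local maximum); x = 0 (local minimum); x = 4 (local maximum); x = 6 (local minimum)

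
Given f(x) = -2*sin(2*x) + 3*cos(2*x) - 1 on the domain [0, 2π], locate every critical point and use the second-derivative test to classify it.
f'(x) = -6*sin(2*x) - 4*cos(2*x)

Solve f'(x) = 0 on [0, 2π]:
  f'(x) = 0 ⇔ -2*cos(2*x) = 3*sin(2*x) ⇔ tan(2*x) = -2/3, i.e. 2*x = arctan(-2/3) + nπ; keep the solutions lying in [0, 2π].
  ⇒ x = -atan(2/3)/2 + pi/2 ≈ 1.2768, pi - atan(2/3)/2 ≈ 2.8476, -atan(2/3)/2 + 3*pi/2 ≈ 4.4184, -atan(2/3)/2 + 2*pi ≈ 5.9892

f''(x) = 8*sin(2*x) - 12*cos(2*x)
Second-derivative test at each critical point:
  f''(1.2768) = 14.4222 > 0 → local minimum
  f''(2.8476) = -14.4222 < 0 → local maximum
  f''(4.4184) = 14.4222 > 0 → local minimum
  f''(5.9892) = -14.4222 < 0 → local maximum

Critical points: x = -atan(2/3)/2 + pi/2 ≈ 1.2768 (local minimum); x = pi - atan(2/3)/2 ≈ 2.8476 (local maximum); x = -atan(2/3)/2 + 3*pi/2 ≈ 4.4184 (local minimum); x = -atan(2/3)/2 + 2*pi ≈ 5.9892 (local maximum)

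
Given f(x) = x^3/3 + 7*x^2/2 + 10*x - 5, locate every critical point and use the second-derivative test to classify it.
f'(x) = x^2 + 7*x + 10

Solve f'(x) = 0:
  Factor: x^2 + 7*x + 10 = (x + 2)*(x + 5) = 0.
  ⇒ x = -5, -2

f''(x) = 2*x + 7
Second-derivative test at each critical point:
  f''(-5) = -3 < 0 → local maximum
  f''(-2) = 3 > 0 → local minimum

Critical points: x = -5 (local maximum); x = -2 (local minimum)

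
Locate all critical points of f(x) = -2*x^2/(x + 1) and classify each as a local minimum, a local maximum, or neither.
f'(x) = 2*x*(-x - 2)/(x + 1)^2

Solve f'(x) = 0:
  f'(x) = -2*x*(x + 2)/(x + 1)^2; the denominator is positive wherever f is defined, so f'(x) = 0 ⇔ -2*x^2 - 4*x = 0.
  Factor: -2*x^2 - 4*x = -2*x*(x + 2) = 0.
  ⇒ x = -2, 0

f''(x) = -4/(x^3 + 3*x^2 + 3*x + 1)
Second-derivative test at each critical point:
  f''(-2) = 4 > 0 → local minimum
  f''(0) = -4 < 0 → local maximum

Critical points: x = -2 (local minimum); x = 0 (local maximum)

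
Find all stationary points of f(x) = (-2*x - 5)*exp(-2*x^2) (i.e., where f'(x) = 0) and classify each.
f'(x) = 2*(2*x*(2*x + 5) - 1)*exp(-2*x^2)

Solve f'(x) = 0:
  f'(x) = (8*x^2 + 20*x - 2)·exp(-2*x^2) and exp(-2*x^2) > 0 for every x, so f'(x) = 0 ⇔ 8*x^2 + 20*x - 2 = 0.
  Factor: 8*x^2 + 20*x - 2 = 2*(4*x^2 + 10*x - 1); 4*x^2 + 10*x - 1 = 0 has no rational roots; quadratic formula: x = (-10 ± √116)/8.
  ⇒ x = -sqrt(29)/4 - 5/4 ≈ -2.5963, -5/4 + sqrt(29)/4 ≈ 0.0963

f''(x) = 4*(-8*x^3 - 20*x^2 + 6*x + 5)*exp(-2*x^2)
Second-derivative test at each critical point:
  f''(-2.5963) = -3.008e-05 < 0 → local maximum
  f''(0.0963) = 21.1449 > 0 → local minimum

Critical points: x = -sqrt(29)/4 - 5/4 ≈ -2.5963 (local maximum); x = -5/4 + sqrt(29)/4 ≈ 0.0963 (local minimum)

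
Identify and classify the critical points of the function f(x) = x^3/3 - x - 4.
f'(x) = x^2 - 1

Solve f'(x) = 0:
  Factor: x^2 - 1 = (x - 1)*(x + 1) = 0.
  ⇒ x = -1, 1

f''(x) = 2*x
Second-derivative test at each critical point:
  f''(-1) = -2 < 0 → local maximum
  f''(1) = 2 > 0 → local minimum

Critical points: x = -1 (local maximum); x = 1 (local minimum)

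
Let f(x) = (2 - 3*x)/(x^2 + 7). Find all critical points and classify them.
f'(x) = (3*x^2 - 4*x - 21)/(x^4 + 14*x^2 + 49)

Solve f'(x) = 0:
  f'(x) = (3*x^2 - 4*x - 21)/(x^2 + 7)^2; the denominator is positive wherever f is defined, so f'(x) = 0 ⇔ 3*x^2 - 4*x - 21 = 0.
  3*x^2 - 4*x - 21 = 0 has no rational roots; quadratic formula: x = (4 ± √268)/6.
  ⇒ x = 2/3 - sqrt(67)/3 ≈ -2.0618, 2/3 + sqrt(67)/3 ≈ 3.3951

f''(x) = 2*(4*x^2*(2 - 3*x) + (9*x - 2)*(x^2 + 7))/(x^2 + 7)^3
Second-derivative test at each critical point:
  f''(-2.0618) = -0.1293 < 0 → local maximum
  f''(3.3951) = 0.0477 > 0 → local minimum

Critical points: x = 2/3 - sqrt(67)/3 ≈ -2.0618 (local maximum); x = 2/3 + sqrt(67)/3 ≈ 3.3951 (local minimum)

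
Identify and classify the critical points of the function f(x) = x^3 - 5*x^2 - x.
f'(x) = 3*x^2 - 10*x - 1

Solve f'(x) = 0:
  3*x^2 - 10*x - 1 = 0 has no rational roots; quadratic formula: x = (10 ± √112)/6.
  ⇒ x = 5/3 - 2*sqrt(7)/3 ≈ -0.0972, 5/3 + 2*sqrt(7)/3 ≈ 3.4305

f''(x) = 6*x - 10
Second-derivative test at each critical point:
  f''(-0.0972) = -10.5830 < 0 → local maximum
  f''(3.4305) = 10.5830 > 0 → local minimum

Critical points: x = 5/3 - 2*sqrt(7)/3 ≈ -0.0972 (local maximum); x = 5/3 + 2*sqrt(7)/3 ≈ 3.4305 (local minimum)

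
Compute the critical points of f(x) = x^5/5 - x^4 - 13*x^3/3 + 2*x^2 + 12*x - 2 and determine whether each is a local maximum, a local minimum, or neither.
f'(x) = x^4 - 4*x^3 - 13*x^2 + 4*x + 12

Solve f'(x) = 0:
  Factor: x^4 - 4*x^3 - 13*x^2 + 4*x + 12 = (x - 6)*(x - 1)*(x + 1)*(x + 2) = 0.
  ⇒ x = -2, -1, 1, 6

f''(x) = 4*x^3 - 12*x^2 - 26*x + 4
Second-derivative test at each critical point:
  f''(-2) = -24 < 0 → local maximum
  f''(-1) = 14 > 0 → local minimum
  f''(1) = -30 < 0 → local maximum
  f''(6) = 280 > 0 → local minimum

Critical points: x = -2 (local maximum); x = -1 (local minimum); x = 1 (local maximum); x = 6 (local minimum)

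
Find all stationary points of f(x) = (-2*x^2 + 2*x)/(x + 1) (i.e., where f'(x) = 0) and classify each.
f'(x) = 2*(-x^2 - 2*x + 1)/(x^2 + 2*x + 1)

Solve f'(x) = 0:
  f'(x) = -2*(x^2 + 2*x - 1)/(x + 1)^2; the denominator is positive wherever f is defined, so f'(x) = 0 ⇔ -2*x^2 - 4*x + 2 = 0.
  Factor: -2*x^2 - 4*x + 2 = -2*(x^2 + 2*x - 1); x^2 + 2*x - 1 = 0 has no rational roots; quadratic formula: x = (-2 ± √8)/2.
  ⇒ x = -sqrt(2) - 1 ≈ -2.4142, -1 + sqrt(2) ≈ 0.4142

f''(x) = -8/(x^3 + 3*x^2 + 3*x + 1)
Second-derivative test at each critical point:
  f''(-2.4142) = 2.8284 > 0 → local minimum
  f''(0.4142) = -2.8284 < 0 → local maximum

Critical points: x = -sqrt(2) - 1 ≈ -2.4142 (local minimum); x = -1 + sqrt(2) ≈ 0.4142 (local maximum)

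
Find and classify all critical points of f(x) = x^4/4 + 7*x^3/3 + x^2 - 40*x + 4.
f'(x) = x^3 + 7*x^2 + 2*x - 40

Solve f'(x) = 0:
  Factor: x^3 + 7*x^2 + 2*x - 40 = (x - 2)*(x + 4)*(x + 5) = 0.
  ⇒ x = -5, -4, 2

f''(x) = 3*x^2 + 14*x + 2
Second-derivative test at each critical point:
  f''(-5) = 7 > 0 → local minimum
  f''(-4) = -6 < 0 → local maximum
  f''(2) = 42 > 0 → local minimum

Critical points: x = -5 (local minimum); x = -4 (local maximum); x = 2 (local minimum)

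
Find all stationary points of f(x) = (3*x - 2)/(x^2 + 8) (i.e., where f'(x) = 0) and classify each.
f'(x) = (-3*x^2 + 4*x + 24)/(x^4 + 16*x^2 + 64)

Solve f'(x) = 0:
  f'(x) = -(3*x^2 - 4*x - 24)/(x^2 + 8)^2; the denominator is positive wherever f is defined, so f'(x) = 0 ⇔ -3*x^2 + 4*x + 24 = 0.
  3*x^2 - 4*x - 24 = 0 has no rational roots; quadratic formula: x = (4 ± √304)/6.
  ⇒ x = 2/3 - 2*sqrt(19)/3 ≈ -2.2393, 2/3 + 2*sqrt(19)/3 ≈ 3.5726

f''(x) = 2*(4*x^2*(3*x - 2) + (2 - 9*x)*(x^2 + 8))/(x^2 + 8)^3
Second-derivative test at each critical point:
  f''(-2.2393) = 0.1029 > 0 → local minimum
  f''(3.5726) = -0.0404 < 0 → local maximum

Critical points: x = 2/3 - 2*sqrt(19)/3 ≈ -2.2393 (local minimum); x = 2/3 + 2*sqrt(19)/3 ≈ 3.5726 (local maximum)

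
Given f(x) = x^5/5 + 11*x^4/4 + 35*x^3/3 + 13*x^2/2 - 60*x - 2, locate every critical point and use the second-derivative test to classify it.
f'(x) = x^4 + 11*x^3 + 35*x^2 + 13*x - 60

Solve f'(x) = 0:
  Factor: x^4 + 11*x^3 + 35*x^2 + 13*x - 60 = (x - 1)*(x + 3)*(x + 4)*(x + 5) = 0.
  ⇒ x = -5, -4, -3, 1

f''(x) = 4*x^3 + 33*x^2 + 70*x + 13
Second-derivative test at each critical point:
  f''(-5) = -12 < 0 → local maximum
  f''(-4) = 5 > 0 → local minimum
  f''(-3) = -8 < 0 → local maximum
  f''(1) = 120 > 0 → local minimum

Critical points: x = -5 (local maximum); x = -4 (local minimum); x = -3 (local maximum); x = 1 (local minimum)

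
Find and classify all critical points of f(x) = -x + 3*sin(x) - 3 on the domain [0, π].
f'(x) = 3*cos(x) - 1

Solve f'(x) = 0 on [0, π]:
  f'(x) = 0 ⇔ cos(x) = 1/3, i.e. x = ±arccos(1/3) + 2nπ; keep the solutions lying in [0, π].
  ⇒ x = acos(1/3) ≈ 1.2310

f''(x) = -3*sin(x)
Second-derivative test at each critical point:
  f''(1.2310) = -2.8284 < 0 → local maximum

Critical points: x = acos(1/3) ≈ 1.2310 (local maximum)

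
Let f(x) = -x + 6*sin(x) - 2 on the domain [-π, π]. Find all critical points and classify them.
f'(x) = 6*cos(x) - 1

Solve f'(x) = 0 on [-π, π]:
  f'(x) = 0 ⇔ cos(x) = 1/6, i.e. x = ±arccos(1/6) + 2nπ; keep the solutions lying in [-π, π].
  ⇒ x = -acos(1/6) ≈ -1.4033, acos(1/6) ≈ 1.4033

f''(x) = -6*sin(x)
Second-derivative test at each critical point:
  f''(-1.4033) = 5.9161 > 0 → local minimum
  f''(1.4033) = -5.9161 < 0 → local maximum

Critical points: x = -acos(1/6) ≈ -1.4033 (local minimum); x = acos(1/6) ≈ 1.4033 (local maximum)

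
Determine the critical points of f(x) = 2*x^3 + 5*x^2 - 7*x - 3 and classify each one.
f'(x) = 6*x^2 + 10*x - 7

Solve f'(x) = 0:
  6*x^2 + 10*x - 7 = 0 has no rational roots; quadratic formula: x = (-10 ± √268)/12.
  ⇒ x = -sqrt(67)/6 - 5/6 ≈ -2.1976, -5/6 + sqrt(67)/6 ≈ 0.5309

f''(x) = 12*x + 10
Second-derivative test at each critical point:
  f''(-2.1976) = -16.3707 < 0 → local maximum
  f''(0.5309) = 16.3707 > 0 → local minimum

Critical points: x = -sqrt(67)/6 - 5/6 ≈ -2.1976 (local maximum); x = -5/6 + sqrt(67)/6 ≈ 0.5309 (local minimum)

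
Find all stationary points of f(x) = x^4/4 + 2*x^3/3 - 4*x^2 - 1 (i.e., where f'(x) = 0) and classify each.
f'(x) = x*(x^2 + 2*x - 8)

Solve f'(x) = 0:
  Factor: x^3 + 2*x^2 - 8*x = x*(x - 2)*(x + 4) = 0.
  ⇒ x = -4, 0, 2

f''(x) = 3*x^2 + 4*x - 8
Second-derivative test at each critical point:
  f''(-4) = 24 > 0 → local minimum
  f''(0) = -8 < 0 → local maximum
  f''(2) = 12 > 0 → local minimum

Critical points: x = -4 (local minimum); x = 0 (local maximum); x = 2 (local minimum)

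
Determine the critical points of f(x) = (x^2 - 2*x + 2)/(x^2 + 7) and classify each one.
f'(x) = 2*(x^2 + 5*x - 7)/(x^4 + 14*x^2 + 49)

Solve f'(x) = 0:
  f'(x) = 2*(x^2 + 5*x - 7)/(x^2 + 7)^2; the denominator is positive wherever f is defined, so f'(x) = 0 ⇔ 2*x^2 + 10*x - 14 = 0.
  Factor: 2*x^2 + 10*x - 14 = 2*(x^2 + 5*x - 7); x^2 + 5*x - 7 = 0 has no rational roots; quadratic formula: x = (-5 ± √53)/2.
  ⇒ x = -sqrt(53)/2 - 5/2 ≈ -6.1401, -5/2 + sqrt(53)/2 ≈ 1.1401

f''(x) = 2*(-2*x^3 - 15*x^2 + 42*x + 35)/(x^6 + 21*x^4 + 147*x^2 + 343)
Second-derivative test at each critical point:
  f''(-6.1401) = -0.0073 < 0 → local maximum
  f''(1.1401) = 0.2114 > 0 → local minimum

Critical points: x = -sqrt(53)/2 - 5/2 ≈ -6.1401 (local maximum); x = -5/2 + sqrt(53)/2 ≈ 1.1401 (local minimum)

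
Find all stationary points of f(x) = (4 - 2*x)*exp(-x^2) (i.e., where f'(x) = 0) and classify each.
f'(x) = 2*(2*x*(x - 2) - 1)*exp(-x^2)

Solve f'(x) = 0:
  f'(x) = (4*x^2 - 8*x - 2)·exp(-x^2) and exp(-x^2) > 0 for every x, so f'(x) = 0 ⇔ 4*x^2 - 8*x - 2 = 0.
  Factor: 4*x^2 - 8*x - 2 = 2*(2*x^2 - 4*x - 1); 2*x^2 - 4*x - 1 = 0 has no rational roots; quadratic formula: x = (4 ± √24)/4.
  ⇒ x = 1 - sqrt(6)/2 ≈ -0.2247, 1 + sqrt(6)/2 ≈ 2.2247

f''(x) = 4*(2*x^2*(2 - x) + 3*x - 2)*exp(-x^2)
Second-derivative test at each critical point:
  f''(-0.2247) = -9.3154 < 0 → local maximum
  f''(2.2247) = 0.0694 > 0 → local minimum

Critical points: x = 1 - sqrt(6)/2 ≈ -0.2247 (local maximum); x = 1 + sqrt(6)/2 ≈ 2.2247 (local minimum)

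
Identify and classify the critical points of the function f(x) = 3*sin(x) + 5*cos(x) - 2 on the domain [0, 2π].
f'(x) = -5*sin(x) + 3*cos(x)

Solve f'(x) = 0 on [0, 2π]:
  f'(x) = 0 ⇔ 3*cos(x) = 5*sin(x) ⇔ tan(x) = 3/5, i.e. x = arctan(3/5) + nπ; keep the solutions lying in [0, 2π].
  ⇒ x = atan(3/5) ≈ 0.5404, atan(3/5) + pi ≈ 3.6820

f''(x) = -3*sin(x) - 5*cos(x)
Second-derivative test at each critical point:
  f''(0.5404) = -5.8310 < 0 → local maximum
  f''(3.6820) = 5.8310 > 0 → local minimum

Critical points: x = atan(3/5) ≈ 0.5404 (local maximum); x = atan(3/5) + pi ≈ 3.6820 (local minimum)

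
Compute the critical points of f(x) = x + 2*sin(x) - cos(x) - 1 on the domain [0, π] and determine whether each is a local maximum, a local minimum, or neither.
f'(x) = sin(x) + 2*cos(x) + 1

Solve f'(x) = 0 on [0, π]:
  f'(x) = 0 ⇔ sin(x) + 2*cos(x) = -1. Write the left side as R·cos(x + φ) with R = √(2² + (-1)²) = sqrt(5), cos φ = 2*sqrt(5)/5, sin φ = -sqrt(5)/5; then cos(x + φ) = -sqrt(5)/5. Solve for x and keep the solutions lying in [0, π].
  ⇒ x = pi - atan(3/4) ≈ 2.4981

f''(x) = -2*sin(x) + cos(x)
Second-derivative test at each critical point:
  f''(2.4981) = -2 < 0 → local maximum

Critical points: x = pi - atan(3/4) ≈ 2.4981 (local maximum)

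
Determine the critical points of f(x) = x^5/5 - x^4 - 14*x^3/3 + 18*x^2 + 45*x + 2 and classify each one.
f'(x) = x^4 - 4*x^3 - 14*x^2 + 36*x + 45

Solve f'(x) = 0:
  Factor: x^4 - 4*x^3 - 14*x^2 + 36*x + 45 = (x - 5)*(x - 3)*(x + 1)*(x + 3) = 0.
  ⇒ x = -3, -1, 3, 5

f''(x) = 4*x^3 - 12*x^2 - 28*x + 36
Second-derivative test at each critical point:
  f''(-3) = -96 < 0 → local maximum
  f''(-1) = 48 > 0 → local minimum
  f''(3) = -48 < 0 → local maximum
  f''(5) = 96 > 0 → local minimum

Critical points: x = -3 (local maximum); x = -1 (local minimum); x = 3 (local maximum); x = 5 (local minimum)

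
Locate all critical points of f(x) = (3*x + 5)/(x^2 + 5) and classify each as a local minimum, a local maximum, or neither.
f'(x) = (-3*x^2 - 10*x + 15)/(x^4 + 10*x^2 + 25)

Solve f'(x) = 0:
  f'(x) = -(3*x^2 + 10*x - 15)/(x^2 + 5)^2; the denominator is positive wherever f is defined, so f'(x) = 0 ⇔ -3*x^2 - 10*x + 15 = 0.
  3*x^2 + 10*x - 15 = 0 has no rational roots; quadratic formula: x = (-10 ± √280)/6.
  ⇒ x = -sqrt(70)/3 - 5/3 ≈ -4.4555, -5/3 + sqrt(70)/3 ≈ 1.1222

f''(x) = 2*(4*x^2*(3*x + 5) - (9*x + 5)*(x^2 + 5))/(x^2 + 5)^3
Second-derivative test at each critical point:
  f''(-4.4555) = 0.0271 > 0 → local minimum
  f''(1.1222) = -0.4271 < 0 → local maximum

Critical points: x = -sqrt(70)/3 - 5/3 ≈ -4.4555 (local minimum); x = -5/3 + sqrt(70)/3 ≈ 1.1222 (local maximum)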